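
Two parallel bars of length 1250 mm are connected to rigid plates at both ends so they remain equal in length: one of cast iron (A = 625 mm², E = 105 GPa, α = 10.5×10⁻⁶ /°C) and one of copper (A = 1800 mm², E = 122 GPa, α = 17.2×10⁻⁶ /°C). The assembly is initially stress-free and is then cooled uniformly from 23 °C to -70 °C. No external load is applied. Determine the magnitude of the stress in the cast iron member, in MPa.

σ ≈ 50.4 MPa (compressive)

Equilibrium of a rigid end plate with no external load gives equal and opposite internal forces ±P in the two members. Since α_{copper} > α_{cast iron}, cooling drives the copper into tension and the cast iron into compression.
Compatibility of the two members (thermal + elastic change equal): (α₁ − α₂)ΔT = P·[1/(A₁E₁) + 1/(A₂E₂)].
|α₁ − α₂|·ΔT = 6.7×10⁻⁶ × 93 = 0.0006231.
1/(A₁E₁) + 1/(A₂E₂) = 1/(625×105×10³) + 1/(1800×122×10³) = 1.979×10⁻⁸ N⁻¹.
P = 0.0006231 / 1.979×10⁻⁸ = 31480 N = 31.48 kN.
σ_{cast iron} = P/A₁ = 31480/625 = 50.37 MPa, compressive.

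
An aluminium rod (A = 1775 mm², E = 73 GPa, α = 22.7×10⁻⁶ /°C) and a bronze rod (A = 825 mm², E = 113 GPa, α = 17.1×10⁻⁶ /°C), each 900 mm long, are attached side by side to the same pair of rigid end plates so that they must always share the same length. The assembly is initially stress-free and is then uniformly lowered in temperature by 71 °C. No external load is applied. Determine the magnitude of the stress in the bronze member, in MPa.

The aluminium has the larger α, so on cooling it would change length more than the bronze if both were free. The rigid plates force a common final length, so the aluminium is put into tension and the bronze into compression, with equal and opposite forces P (no external load).
Compatibility of the two members (thermal + elastic change equal): (α₁ − α₂)ΔT = P·[1/(A₁E₁) + 1/(A₂E₂)].
|α₁ − α₂|·ΔT = 5.6×10⁻⁶ × 71 = 0.0003976.
1/(A₁E₁) + 1/(A₂E₂) = 1/(1775×73×10³) + 1/(825×113×10³) = 1.844×10⁻⁸ N⁻¹.
P = 0.0003976 / 1.844×10⁻⁸ = 21560 N = 21.56 kN.
σ_{bronze} = P/A₂ = 21560/825 = 26.13 MPa, compressive.

σ ≈ 26.1 MPa (compressive)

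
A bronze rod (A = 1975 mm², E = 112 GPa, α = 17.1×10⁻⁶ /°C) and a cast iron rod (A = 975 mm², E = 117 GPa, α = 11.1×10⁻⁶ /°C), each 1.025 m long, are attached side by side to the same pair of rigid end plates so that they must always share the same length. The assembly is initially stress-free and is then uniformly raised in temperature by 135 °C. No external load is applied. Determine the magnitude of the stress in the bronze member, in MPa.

Both members must finish at the same length. With the larger α, the bronze tends to over-expand; the plates restrain it, putting the bronze in compression and the cast iron in tension. With no external load the two internal forces are equal and opposite, magnitude P.
Setting the final lengths equal and cancelling L: (α₁ − α₂)ΔT = P/(A₁E₁) + P/(A₂E₂).
|α₁ − α₂|·ΔT = 6×10⁻⁶ × 135 = 0.00081.
1/(A₁E₁) + 1/(A₂E₂) = 1/(1975×112×10³) + 1/(975×117×10³) = 1.329×10⁻⁸ N⁻¹.
P = 0.00081 / 1.329×10⁻⁸ = 60960 N = 60.96 kN.
σ_{bronze} = P/A₁ = 60960/1975 = 30.87 MPa, compressive.

σ ≈ 30.9 MPa (compressive)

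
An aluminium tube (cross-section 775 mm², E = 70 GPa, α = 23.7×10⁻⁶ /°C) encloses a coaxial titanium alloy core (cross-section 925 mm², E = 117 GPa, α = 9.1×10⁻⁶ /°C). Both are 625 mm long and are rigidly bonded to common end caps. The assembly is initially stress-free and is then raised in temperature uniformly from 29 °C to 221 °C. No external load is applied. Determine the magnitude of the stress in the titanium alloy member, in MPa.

Equilibrium of a rigid end plate with no external load gives equal and opposite internal forces ±P in the two members. Since α_{aluminium} > α_{titanium alloy}, heating drives the aluminium into compression and the titanium alloy into tension.
Setting the final lengths equal and cancelling L: (α₁ − α₂)ΔT = P/(A₁E₁) + P/(A₂E₂).
|α₁ − α₂|·ΔT = 14.6×10⁻⁶ × 192 = 0.002803.
1/(A₁E₁) + 1/(A₂E₂) = 1/(775×70×10³) + 1/(925×117×10³) = 2.767×10⁻⁸ N⁻¹.
So P = 0.002803 / 2.767×10⁻⁸ = 101.3 kN.
σ_{titanium alloy} = P/A₂ = 101300/925 = 109.5 MPa, tensile.

σ ≈ 110 MPa (tensile)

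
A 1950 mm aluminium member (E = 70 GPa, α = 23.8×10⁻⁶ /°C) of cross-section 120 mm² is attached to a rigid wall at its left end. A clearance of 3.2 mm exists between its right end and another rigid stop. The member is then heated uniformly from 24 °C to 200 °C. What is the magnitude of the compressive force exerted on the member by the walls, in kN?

P ≈ 21.4 kN

Unrestrained expansion: δ_free = αΔT L = 23.8×10⁻⁶ × 176 × 1950 = 8.168 mm.
This exceeds the 3.2 mm gap, so the wall pushes back. The portion of expansion that must be recovered elastically is δ_free − gap = 8.168 − 3.2 = 4.968 mm.
That suppressed elongation corresponds to σ = E·Δ/L = 70×10³ × 4.968/1950 = 178.3 MPa.
P = σA = 178.3 × 120 = 21.4 kN.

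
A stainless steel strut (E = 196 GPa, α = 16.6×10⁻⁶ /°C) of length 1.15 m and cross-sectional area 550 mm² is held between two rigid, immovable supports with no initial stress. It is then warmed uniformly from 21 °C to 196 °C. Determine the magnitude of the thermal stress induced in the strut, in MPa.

σ ≈ 569 MPa (compressive)

The supports are rigid, so the total axial strain is zero. The restrained thermal strain is ε = αΔT = 16.6×10⁻⁶ × 175 = 2905×10⁻⁶.
The stress required to suppress this strain is σ = Eε = 196×10³ × 2905×10⁻⁶ = 569.4 MPa, compressive since the strut is trying to expand.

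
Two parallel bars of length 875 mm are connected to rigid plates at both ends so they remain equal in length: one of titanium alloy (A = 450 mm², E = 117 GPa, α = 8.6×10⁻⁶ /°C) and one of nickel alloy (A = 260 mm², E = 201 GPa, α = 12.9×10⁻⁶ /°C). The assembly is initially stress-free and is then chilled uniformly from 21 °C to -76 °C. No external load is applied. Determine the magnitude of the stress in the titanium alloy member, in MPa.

Both members must finish at the same length. With the larger α, the nickel alloy tends to over-contract; the plates restrain it, putting the nickel alloy in tension and the titanium alloy in compression. With no external load the two internal forces are equal and opposite, magnitude P.
Compatibility of the two members (thermal + elastic change equal): (α₁ − α₂)ΔT = P·[1/(A₁E₁) + 1/(A₂E₂)].
|α₁ − α₂|·ΔT = 4.3×10⁻⁶ × 97 = 0.0004171.
1/(A₁E₁) + 1/(A₂E₂) = 1/(450×117×10³) + 1/(260×201×10³) = 3.813×10⁻⁸ N⁻¹.
So P = 0.0004171 / 3.813×10⁻⁸ = 10.94 kN.
σ_{titanium alloy} = P/A₁ = 10940/450 = 24.31 MPa, compressive.

σ ≈ 24.3 MPa (compressive)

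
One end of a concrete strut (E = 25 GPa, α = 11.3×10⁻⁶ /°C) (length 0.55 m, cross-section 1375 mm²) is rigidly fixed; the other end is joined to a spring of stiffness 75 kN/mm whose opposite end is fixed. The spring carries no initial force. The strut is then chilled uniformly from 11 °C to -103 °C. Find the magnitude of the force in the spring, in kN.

Free thermal contraction: δ_free = αΔT L = 11.3×10⁻⁶ × 114 × 550 = 0.7085 mm.
With a force P in the spring, the elastic change of the strut is PL/(AE) and that of the spring is P/k; compatibility requires their sum to equal δ_free.
P [ L/(AE) + 1/k ] = δ_free → P [ 550/(1375×25×10³) + 1/(75×10³) ] = 0.7085.
P = 0.7085 / 2.933×10⁻⁵ = 24150 N.

P ≈ 24.2 kN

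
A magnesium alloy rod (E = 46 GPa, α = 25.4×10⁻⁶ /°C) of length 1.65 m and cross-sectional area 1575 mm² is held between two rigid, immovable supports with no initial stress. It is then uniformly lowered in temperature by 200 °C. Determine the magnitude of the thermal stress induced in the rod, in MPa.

Because both ends are immovable the net strain is zero, and the suppressed thermal strain is αΔT = 25.4×10⁻⁶ × 200 = 5080×10⁻⁶.
Hence σ = E·αΔT = 46×10³ × 5080×10⁻⁶ = 233.7 MPa, tensile.

σ ≈ 234 MPa (tensile)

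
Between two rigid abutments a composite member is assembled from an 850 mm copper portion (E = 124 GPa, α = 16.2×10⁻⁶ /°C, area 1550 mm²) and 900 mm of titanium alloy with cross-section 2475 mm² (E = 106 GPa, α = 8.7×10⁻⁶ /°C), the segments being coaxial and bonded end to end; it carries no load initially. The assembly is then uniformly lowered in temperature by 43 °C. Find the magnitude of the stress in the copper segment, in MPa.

If the supports were absent, the total length change would be Σ αᵢΔT Lᵢ = 16.2×10⁻⁶×43×850 + 8.7×10⁻⁶×43×900 = 0.9288 mm.
Since the ends are fixed, an axial force P builds up, equal in every segment, with P · Σ Lᵢ/(AᵢEᵢ) = δ_free.
The series flexibility is Σ Lᵢ/(AᵢEᵢ) = 850/(1550×124×10³) + 900/(2475×106×10³) = 7.853×10⁻⁶ mm/N.
P = 0.9288 / 7.853×10⁻⁶ = 118300 N = 118.3 kN, tensile.
σ_{copper} = P / A = 118300 / 1550 = 76.31 MPa.

σ ≈ 76.3 MPa (tensile)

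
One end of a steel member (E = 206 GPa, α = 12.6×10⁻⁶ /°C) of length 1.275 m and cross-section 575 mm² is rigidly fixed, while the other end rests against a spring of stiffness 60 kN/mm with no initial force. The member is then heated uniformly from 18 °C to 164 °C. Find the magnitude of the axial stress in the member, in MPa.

σ ≈ 149 MPa (compressive)

The unrestrained thermal change is αΔT L = 12.6×10⁻⁶ × 146 × 1275 = 2.345 mm.
With a force P in the spring, the elastic change of the member is PL/(AE) and that of the spring is P/k; compatibility requires their sum to equal δ_free.
P [ L/(AE) + 1/k ] = δ_free → P [ 1275/(575×206×10³) + 1/(60×10³) ] = 2.345.
P = 2.345 / 2.743×10⁻⁵ = 85510 N.
σ = P/A = 85510/575 = 148.7 MPa.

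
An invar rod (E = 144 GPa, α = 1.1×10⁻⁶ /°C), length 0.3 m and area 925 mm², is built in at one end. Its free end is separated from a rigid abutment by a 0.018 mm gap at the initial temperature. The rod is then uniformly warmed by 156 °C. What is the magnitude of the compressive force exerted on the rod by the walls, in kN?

P ≈ 14.9 kN

Free thermal elongation = αΔT L = 1.1×10⁻⁶ × 156 × 300 = 0.05148 mm.
The gap closes (δ_free > 0.018 mm) and the wall then resists a further 0.05148 − 0.018 = 0.03348 mm of expansion.
So σ = E(δ_free − g)/L = 144×10³ × 0.03348/300 = 16.07 MPa.
P = σA = 16.07 × 925 = 14.87 kN.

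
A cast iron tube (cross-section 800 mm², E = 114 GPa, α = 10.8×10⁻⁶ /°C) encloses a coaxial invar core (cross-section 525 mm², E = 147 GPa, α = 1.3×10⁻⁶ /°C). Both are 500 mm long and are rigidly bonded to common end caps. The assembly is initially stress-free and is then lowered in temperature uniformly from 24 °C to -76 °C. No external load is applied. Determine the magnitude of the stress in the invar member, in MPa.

Equilibrium of a rigid end plate with no external load gives equal and opposite internal forces ±P in the two members. Since α_{cast iron} > α_{invar}, cooling drives the cast iron into tension and the invar into compression.
Compatibility of the two members (thermal + elastic change equal): (α₁ − α₂)ΔT = P·[1/(A₁E₁) + 1/(A₂E₂)].
|α₁ − α₂|·ΔT = 9.5×10⁻⁶ × 100 = 0.00095.
1/(A₁E₁) + 1/(A₂E₂) = 1/(800×114×10³) + 1/(525×147×10³) = 2.392×10⁻⁸ N⁻¹.
So P = 0.00095 / 2.392×10⁻⁸ = 39.71 kN.
σ_{invar} = P/A₂ = 39710/525 = 75.64 MPa, compressive.

σ ≈ 75.6 MPa (compressive)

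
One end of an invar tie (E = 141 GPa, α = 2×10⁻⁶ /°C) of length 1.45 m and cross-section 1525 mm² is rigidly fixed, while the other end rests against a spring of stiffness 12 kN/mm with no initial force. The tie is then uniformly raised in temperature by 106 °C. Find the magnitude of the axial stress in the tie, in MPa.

σ ≈ 2.24 MPa (compressive)

Free thermal expansion: δ_free = αΔT L = 2×10⁻⁶ × 106 × 1450 = 0.3074 mm.
Let P be the compressive force at the spring. The tie shortens elastically by PL/(AE) and the spring compresses by P/k; together these equal δ_free.
P [ L/(AE) + 1/k ] = δ_free → P [ 1450/(1525×141×10³) + 1/(12×10³) ] = 0.3074.
P = 0.3074 / 9.008×10⁻⁵ = 3413 N.
σ = P/A = 3413/1525 = 2.238 MPa.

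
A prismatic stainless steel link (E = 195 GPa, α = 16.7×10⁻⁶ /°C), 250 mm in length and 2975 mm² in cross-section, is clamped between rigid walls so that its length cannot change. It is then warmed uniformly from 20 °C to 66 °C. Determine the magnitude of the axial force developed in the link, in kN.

P ≈ 446 kN (compressive)

With zero net strain, σ = E·αΔT = 195 GPa × 16.7×10⁻⁶ × 46 = 149.8 MPa.
Axial force P = σA = 149.8 × 2975 = 445700 N = 445.7 kN, compressive.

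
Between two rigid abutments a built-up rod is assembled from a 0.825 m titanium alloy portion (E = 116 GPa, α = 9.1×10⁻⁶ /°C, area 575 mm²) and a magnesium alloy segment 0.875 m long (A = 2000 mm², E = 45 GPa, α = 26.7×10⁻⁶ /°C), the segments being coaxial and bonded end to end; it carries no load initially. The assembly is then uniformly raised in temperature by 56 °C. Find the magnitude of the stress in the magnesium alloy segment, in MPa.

σ ≈ 39.1 MPa (compressive)

Free thermal expansion of the whole bar: Σ αᵢΔT Lᵢ = 9.1×10⁻⁶×56×825 + 26.7×10⁻⁶×56×875 = 1.729 mm.
The walls prevent any net length change, so an axial force P (same in every segment) develops. Compatibility: P · Σ Lᵢ/(AᵢEᵢ) = δ_free.
Σ Lᵢ/(AᵢEᵢ) = 825/(575×116×10³) + 875/(2000×45×10³) = 2.209×10⁻⁵ mm/N.
So P = 1.729 / 2.209×10⁻⁵ = 78.25 kN, compressive.
σ_{magnesium alloy} = P / A = 78250 / 2000 = 39.13 MPa.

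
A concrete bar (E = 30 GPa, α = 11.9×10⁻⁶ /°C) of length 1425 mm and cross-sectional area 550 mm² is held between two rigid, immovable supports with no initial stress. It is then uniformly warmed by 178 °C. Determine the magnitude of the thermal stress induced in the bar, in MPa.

With length fixed, the mechanical strain must cancel the thermal strain αΔT = 11.9×10⁻⁶ × 178 = 2118.2×10⁻⁶.
σ = EαΔT = 30×10³ × 11.9×10⁻⁶ × 178 = 63.55 MPa (compressive; the bar is trying to expand).

σ ≈ 63.5 MPa (compressive)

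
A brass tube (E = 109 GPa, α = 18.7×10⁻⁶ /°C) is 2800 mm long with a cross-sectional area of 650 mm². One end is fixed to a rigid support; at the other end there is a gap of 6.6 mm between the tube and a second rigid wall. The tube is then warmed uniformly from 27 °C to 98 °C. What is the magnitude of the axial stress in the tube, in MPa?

σ ≈ 0 MPa

Unrestrained expansion: δ_free = αΔT L = 18.7×10⁻⁶ × 71 × 2800 = 3.718 mm.
Since δ_free = 3.72 mm is less than the 6.6 mm gap, the tube never touches the wall. No axial force develops.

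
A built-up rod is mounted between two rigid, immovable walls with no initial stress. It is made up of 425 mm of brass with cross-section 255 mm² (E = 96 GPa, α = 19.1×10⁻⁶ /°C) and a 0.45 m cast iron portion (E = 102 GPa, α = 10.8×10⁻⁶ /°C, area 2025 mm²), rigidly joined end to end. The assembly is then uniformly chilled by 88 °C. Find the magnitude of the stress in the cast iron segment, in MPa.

σ ≈ 28.9 MPa (tensile)

With the walls removed the bar would change length by δ_free = Σ αᵢΔT Lᵢ = 19.1×10⁻⁶×88×425 + 10.8×10⁻⁶×88×450 = 1.142 mm.
Since the ends are fixed, an axial force P builds up, equal in every segment, with P · Σ Lᵢ/(AᵢEᵢ) = δ_free.
The series flexibility is Σ Lᵢ/(AᵢEᵢ) = 425/(255×96×10³) + 450/(2025×102×10³) = 1.954×10⁻⁵ mm/N.
Hence P = δ_free / Σ(L/AE) = 1.142/1.954×10⁻⁵ = 58.45 kN (tensile).
σ_{cast iron} = P / A = 58450 / 2025 = 28.86 MPa.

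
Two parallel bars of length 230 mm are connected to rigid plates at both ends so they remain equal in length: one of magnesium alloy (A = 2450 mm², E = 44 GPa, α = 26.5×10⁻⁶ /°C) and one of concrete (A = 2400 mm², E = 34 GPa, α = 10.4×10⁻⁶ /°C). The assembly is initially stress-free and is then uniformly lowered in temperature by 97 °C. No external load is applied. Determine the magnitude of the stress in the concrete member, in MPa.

The magnesium alloy has the larger α, so on cooling it would change length more than the concrete if both were free. The rigid plates force a common final length, so the magnesium alloy is put into tension and the concrete into compression, with equal and opposite forces P (no external load).
Setting the final lengths equal and cancelling L: (α₁ − α₂)ΔT = P/(A₁E₁) + P/(A₂E₂).
|α₁ − α₂|·ΔT = 16.1×10⁻⁶ × 97 = 0.001562.
1/(A₁E₁) + 1/(A₂E₂) = 1/(2450×44×10³) + 1/(2400×34×10³) = 2.153×10⁻⁸ N⁻¹.
So P = 0.001562 / 2.153×10⁻⁸ = 72.53 kN.
σ_{concrete} = P/A₂ = 72530/2400 = 30.22 MPa, compressive.

σ ≈ 30.2 MPa (compressive)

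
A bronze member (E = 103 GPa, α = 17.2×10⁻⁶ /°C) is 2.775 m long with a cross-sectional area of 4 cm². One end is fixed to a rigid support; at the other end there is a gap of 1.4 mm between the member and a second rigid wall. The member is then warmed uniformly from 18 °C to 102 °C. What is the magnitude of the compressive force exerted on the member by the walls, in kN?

P ≈ 38.7 kN

If the wall were absent the member would grow by αΔT L = 17.2×10⁻⁶ × 84 × 2775 = 4.009 mm.
After closing the 1.4 mm clearance, 4.009 − 1.4 = 2.609 mm of expansion remains to be suppressed by the wall.
That suppressed elongation corresponds to σ = E·Δ/L = 103×10³ × 2.609/2775 = 96.85 MPa.
P = σA = 96.85 × 400 = 38.74 kN.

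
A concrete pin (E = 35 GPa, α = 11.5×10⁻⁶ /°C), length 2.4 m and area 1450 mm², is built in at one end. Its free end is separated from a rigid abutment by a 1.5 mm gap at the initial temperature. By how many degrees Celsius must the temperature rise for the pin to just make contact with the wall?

The gap closes when αΔT L = 1.5 mm, since the pin is still unstressed at that instant.
So ΔT = g/(αL) = 1.5/(11.5×10⁻⁶ × 2400) = 54.35 °C.

ΔT ≈ 54.3 °C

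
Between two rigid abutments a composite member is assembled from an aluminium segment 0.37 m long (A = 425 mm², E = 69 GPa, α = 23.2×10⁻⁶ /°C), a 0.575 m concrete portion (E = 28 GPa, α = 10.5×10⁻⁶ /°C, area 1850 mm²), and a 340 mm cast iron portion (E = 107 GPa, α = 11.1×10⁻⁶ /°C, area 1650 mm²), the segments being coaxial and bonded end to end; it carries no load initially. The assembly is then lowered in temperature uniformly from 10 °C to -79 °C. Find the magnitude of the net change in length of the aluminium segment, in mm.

|ΔL| ≈ 0.0416 mm

Free thermal contraction of the whole bar: Σ αᵢΔT Lᵢ = 23.2×10⁻⁶×89×370 + 10.5×10⁻⁶×89×575 + 11.1×10⁻⁶×89×340 = 1.637 mm.
Since the ends are fixed, an axial force P builds up, equal in every segment, with P · Σ Lᵢ/(AᵢEᵢ) = δ_free.
Σ Lᵢ/(AᵢEᵢ) = 370/(425×69×10³) + 575/(1850×28×10³) + 340/(1650×107×10³) = 2.564×10⁻⁵ mm/N.
Hence P = δ_free / Σ(L/AE) = 1.637/2.564×10⁻⁵ = 63.84 kN (tensile).
For the aluminium segment, free thermal change = 23.2×10⁻⁶×89×370 = 0.764 mm and elastic change from P = 63840×370/(425×69×10³) = 0.8055 mm; these oppose, so the net change is 0.0416 mm (segment lengthens).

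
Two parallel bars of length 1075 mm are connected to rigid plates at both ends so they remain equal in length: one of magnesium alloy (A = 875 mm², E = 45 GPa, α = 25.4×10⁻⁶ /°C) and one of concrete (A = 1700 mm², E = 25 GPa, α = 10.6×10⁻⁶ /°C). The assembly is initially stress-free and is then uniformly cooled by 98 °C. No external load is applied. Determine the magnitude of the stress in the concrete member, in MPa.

Both members must finish at the same length. With the larger α, the magnesium alloy tends to over-contract; the plates restrain it, putting the magnesium alloy in tension and the concrete in compression. With no external load the two internal forces are equal and opposite, magnitude P.
Equating the net (thermal + elastic) strains gives |α₁ − α₂|·ΔT = P·[1/(A₁E₁) + 1/(A₂E₂)].
|α₁ − α₂|·ΔT = 14.8×10⁻⁶ × 98 = 0.00145.
1/(A₁E₁) + 1/(A₂E₂) = 1/(875×45×10³) + 1/(1700×25×10³) = 4.893×10⁻⁸ N⁻¹.
P = 0.00145 / 4.893×10⁻⁸ = 29640 N = 29.64 kN.
σ_{concrete} = P/A₂ = 29640/1700 = 17.44 MPa, compressive.

σ ≈ 17.4 MPa (compressive)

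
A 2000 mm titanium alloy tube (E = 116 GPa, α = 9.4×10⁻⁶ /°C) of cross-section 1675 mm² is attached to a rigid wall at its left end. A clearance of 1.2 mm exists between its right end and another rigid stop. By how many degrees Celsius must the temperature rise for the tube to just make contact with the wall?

Contact occurs when the free expansion equals the gap: αΔT L = 1.2 mm.
So ΔT = g/(αL) = 1.2/(9.4×10⁻⁶ × 2000) = 63.83 °C.

ΔT ≈ 63.8 °C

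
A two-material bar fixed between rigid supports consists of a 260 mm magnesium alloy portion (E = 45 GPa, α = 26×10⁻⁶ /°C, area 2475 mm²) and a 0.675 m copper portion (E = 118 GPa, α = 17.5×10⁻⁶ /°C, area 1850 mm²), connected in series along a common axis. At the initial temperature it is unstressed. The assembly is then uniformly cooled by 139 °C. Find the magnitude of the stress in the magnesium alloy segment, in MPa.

σ ≈ 192 MPa (tensile)

If the supports were absent, the total length change would be Σ αᵢΔT Lᵢ = 26×10⁻⁶×139×260 + 17.5×10⁻⁶×139×675 = 2.582 mm.
The rigid supports impose zero overall length change; the single axial force P common to all segments must satisfy P Σ Lᵢ/(AᵢEᵢ) = δ_free.
The series flexibility is Σ Lᵢ/(AᵢEᵢ) = 260/(2475×45×10³) + 675/(1850×118×10³) = 5.427×10⁻⁶ mm/N.
So P = 2.582 / 5.427×10⁻⁶ = 475.7 kN, tensile.
σ_{magnesium alloy} = P / A = 475700 / 2475 = 192.2 MPa.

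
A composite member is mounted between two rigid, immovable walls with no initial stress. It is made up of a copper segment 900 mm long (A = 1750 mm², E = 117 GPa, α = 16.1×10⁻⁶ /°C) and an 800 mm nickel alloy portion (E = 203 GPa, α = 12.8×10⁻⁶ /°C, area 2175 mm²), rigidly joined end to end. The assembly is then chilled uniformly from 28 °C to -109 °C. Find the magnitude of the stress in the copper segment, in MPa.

σ ≈ 312 MPa (tensile)

Free thermal contraction of the whole bar: Σ αᵢΔT Lᵢ = 16.1×10⁻⁶×137×900 + 12.8×10⁻⁶×137×800 = 3.388 mm.
The rigid supports impose zero overall length change; the single axial force P common to all segments must satisfy P Σ Lᵢ/(AᵢEᵢ) = δ_free.
The series flexibility is Σ Lᵢ/(AᵢEᵢ) = 900/(1750×117×10³) + 800/(2175×203×10³) = 6.208×10⁻⁶ mm/N.
Hence P = δ_free / Σ(L/AE) = 3.388/6.208×10⁻⁶ = 545.8 kN (tensile).
σ_{copper} = P / A = 545800 / 1750 = 311.9 MPa.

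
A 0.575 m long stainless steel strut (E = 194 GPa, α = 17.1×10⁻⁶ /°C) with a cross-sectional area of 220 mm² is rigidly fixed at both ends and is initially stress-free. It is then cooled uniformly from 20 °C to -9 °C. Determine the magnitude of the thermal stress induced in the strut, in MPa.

Because both ends are immovable the net strain is zero, and the suppressed thermal strain is αΔT = 17.1×10⁻⁶ × 29 = 495.9×10⁻⁶.
σ = EαΔT = 194×10³ × 17.1×10⁻⁶ × 29 = 96.2 MPa (tensile; the strut is trying to contract).

σ ≈ 96.2 MPa (tensile)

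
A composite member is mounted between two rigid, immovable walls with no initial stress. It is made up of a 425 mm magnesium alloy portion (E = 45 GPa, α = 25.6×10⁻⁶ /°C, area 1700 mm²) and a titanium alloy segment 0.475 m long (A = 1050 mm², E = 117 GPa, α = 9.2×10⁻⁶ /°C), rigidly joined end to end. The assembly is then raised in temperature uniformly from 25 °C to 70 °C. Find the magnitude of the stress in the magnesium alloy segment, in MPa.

If the supports were absent, the total length change would be Σ αᵢΔT Lᵢ = 25.6×10⁻⁶×45×425 + 9.2×10⁻⁶×45×475 = 0.6863 mm.
The walls prevent any net length change, so an axial force P (same in every segment) develops. Compatibility: P · Σ Lᵢ/(AᵢEᵢ) = δ_free.
The series flexibility is Σ Lᵢ/(AᵢEᵢ) = 425/(1700×45×10³) + 475/(1050×117×10³) = 9.422×10⁻⁶ mm/N.
P = 0.6863 / 9.422×10⁻⁶ = 72830 N = 72.83 kN, compressive.
σ_{magnesium alloy} = P / A = 72830 / 1700 = 42.84 MPa.

σ ≈ 42.8 MPa (compressive)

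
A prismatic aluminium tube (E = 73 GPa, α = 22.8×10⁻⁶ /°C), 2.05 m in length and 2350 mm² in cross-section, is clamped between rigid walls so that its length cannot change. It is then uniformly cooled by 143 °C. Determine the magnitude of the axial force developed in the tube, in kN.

The ends cannot move, so σ = EαΔT = 73×10³ × 22.8×10⁻⁶ × 143 = 238 MPa.
Axial force P = σA = 238 × 2350 = 559300 N = 559.3 kN, tensile.

P ≈ 559 kN (tensile)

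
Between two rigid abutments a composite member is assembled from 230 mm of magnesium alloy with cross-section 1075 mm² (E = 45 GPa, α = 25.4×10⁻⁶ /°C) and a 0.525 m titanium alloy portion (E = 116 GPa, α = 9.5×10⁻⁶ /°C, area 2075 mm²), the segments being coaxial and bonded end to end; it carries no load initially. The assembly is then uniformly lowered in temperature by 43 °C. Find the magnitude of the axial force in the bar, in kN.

P ≈ 67.1 kN (tensile)

If the supports were absent, the total length change would be Σ αᵢΔT Lᵢ = 25.4×10⁻⁶×43×230 + 9.5×10⁻⁶×43×525 = 0.4657 mm.
The walls prevent any net length change, so an axial force P (same in every segment) develops. Compatibility: P · Σ Lᵢ/(AᵢEᵢ) = δ_free.
The series flexibility is Σ Lᵢ/(AᵢEᵢ) = 230/(1075×45×10³) + 525/(2075×116×10³) = 6.936×10⁻⁶ mm/N.
Hence P = δ_free / Σ(L/AE) = 0.4657/6.936×10⁻⁶ = 67.14 kN (tensile).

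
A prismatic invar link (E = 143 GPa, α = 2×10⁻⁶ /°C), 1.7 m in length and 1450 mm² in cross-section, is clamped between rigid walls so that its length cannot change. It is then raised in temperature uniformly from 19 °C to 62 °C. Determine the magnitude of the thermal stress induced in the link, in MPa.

σ ≈ 12.3 MPa (compressive)

With length fixed, the mechanical strain must cancel the thermal strain αΔT = 2×10⁻⁶ × 43 = 86×10⁻⁶.
σ = EαΔT = 143×10³ × 2×10⁻⁶ × 43 = 12.3 MPa (compressive; the link is trying to expand).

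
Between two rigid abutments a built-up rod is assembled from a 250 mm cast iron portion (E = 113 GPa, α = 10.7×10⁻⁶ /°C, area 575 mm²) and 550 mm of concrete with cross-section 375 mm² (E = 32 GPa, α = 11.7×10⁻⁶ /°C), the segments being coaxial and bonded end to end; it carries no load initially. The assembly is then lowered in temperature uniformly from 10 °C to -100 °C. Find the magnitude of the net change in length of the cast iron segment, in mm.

With the walls removed the bar would change length by δ_free = Σ αᵢΔT Lᵢ = 10.7×10⁻⁶×110×250 + 11.7×10⁻⁶×110×550 = 1.002 mm.
Since the ends are fixed, an axial force P builds up, equal in every segment, with P · Σ Lᵢ/(AᵢEᵢ) = δ_free.
The series flexibility is Σ Lᵢ/(AᵢEᵢ) = 250/(575×113×10³) + 550/(375×32×10³) = 4.968×10⁻⁵ mm/N.
Hence P = δ_free / Σ(L/AE) = 1.002/4.968×10⁻⁵ = 20.17 kN (tensile).
For the cast iron segment, free thermal change = 10.7×10⁻⁶×110×250 = 0.2942 mm and elastic change from P = 20170×250/(575×113×10³) = 0.07761 mm; these oppose, so the net change is 0.217 mm (segment shortens).

|ΔL| ≈ 0.217 mm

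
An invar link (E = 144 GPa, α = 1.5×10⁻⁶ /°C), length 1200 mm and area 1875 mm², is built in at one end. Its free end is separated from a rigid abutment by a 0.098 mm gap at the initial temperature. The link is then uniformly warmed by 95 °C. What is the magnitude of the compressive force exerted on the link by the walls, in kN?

Free thermal elongation = αΔT L = 1.5×10⁻⁶ × 95 × 1200 = 0.171 mm.
After closing the 0.098 mm clearance, 0.171 − 0.098 = 0.073 mm of expansion remains to be suppressed by the wall.
So σ = E(δ_free − g)/L = 144×10³ × 0.073/1200 = 8.76 MPa.
P = σA = 8.76 × 1875 = 16.42 kN.

P ≈ 16.4 kN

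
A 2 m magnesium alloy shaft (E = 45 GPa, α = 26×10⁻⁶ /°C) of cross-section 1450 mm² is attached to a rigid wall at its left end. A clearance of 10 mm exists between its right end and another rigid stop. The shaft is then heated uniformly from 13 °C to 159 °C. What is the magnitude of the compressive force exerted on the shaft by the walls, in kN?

Free thermal elongation = αΔT L = 26×10⁻⁶ × 146 × 2000 = 7.592 mm.
This is smaller than the 10 mm clearance, so the shaft expands freely without reaching the stop — the stress is zero.

P ≈ 0 kN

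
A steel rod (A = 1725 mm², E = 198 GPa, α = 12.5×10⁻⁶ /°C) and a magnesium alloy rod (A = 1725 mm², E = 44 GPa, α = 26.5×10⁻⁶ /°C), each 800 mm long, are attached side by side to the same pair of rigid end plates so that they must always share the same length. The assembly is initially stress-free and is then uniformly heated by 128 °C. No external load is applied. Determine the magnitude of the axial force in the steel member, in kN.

Both members must finish at the same length. With the larger α, the magnesium alloy tends to over-expand; the plates restrain it, putting the magnesium alloy in compression and the steel in tension. With no external load the two internal forces are equal and opposite, magnitude P.
Equating the net (thermal + elastic) strains gives |α₁ − α₂|·ΔT = P·[1/(A₁E₁) + 1/(A₂E₂)].
|α₁ − α₂|·ΔT = 14×10⁻⁶ × 128 = 0.001792.
1/(A₁E₁) + 1/(A₂E₂) = 1/(1725×198×10³) + 1/(1725×44×10³) = 1.61×10⁻⁸ N⁻¹.
So P = 0.001792 / 1.61×10⁻⁸ = 111.3 kN.

P ≈ 111 kN (tensile in the steel)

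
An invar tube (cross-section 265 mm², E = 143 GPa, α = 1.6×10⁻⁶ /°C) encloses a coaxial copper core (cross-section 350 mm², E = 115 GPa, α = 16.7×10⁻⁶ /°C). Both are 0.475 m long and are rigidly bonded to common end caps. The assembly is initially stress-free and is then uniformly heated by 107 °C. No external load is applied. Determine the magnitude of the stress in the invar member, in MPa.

σ ≈ 119 MPa (tensile)

Equilibrium of a rigid end plate with no external load gives equal and opposite internal forces ±P in the two members. Since α_{copper} > α_{invar}, heating drives the copper into compression and the invar into tension.
Equating the net (thermal + elastic) strains gives |α₁ − α₂|·ΔT = P·[1/(A₁E₁) + 1/(A₂E₂)].
|α₁ − α₂|·ΔT = 15.1×10⁻⁶ × 107 = 0.001616.
1/(A₁E₁) + 1/(A₂E₂) = 1/(265×143×10³) + 1/(350×115×10³) = 5.123×10⁻⁸ N⁻¹.
P = 0.001616 / 5.123×10⁻⁸ = 31540 N = 31.54 kN.
σ_{invar} = P/A₁ = 31540/265 = 119 MPa, tensile.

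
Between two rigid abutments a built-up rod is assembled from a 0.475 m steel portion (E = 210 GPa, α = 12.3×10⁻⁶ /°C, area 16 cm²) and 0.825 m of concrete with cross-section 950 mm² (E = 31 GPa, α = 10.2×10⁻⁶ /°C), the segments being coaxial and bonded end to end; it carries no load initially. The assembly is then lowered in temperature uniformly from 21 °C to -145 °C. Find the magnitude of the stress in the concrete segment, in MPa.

Free thermal contraction of the whole bar: Σ αᵢΔT Lᵢ = 12.3×10⁻⁶×166×475 + 10.2×10⁻⁶×166×825 = 2.367 mm.
The walls prevent any net length change, so an axial force P (same in every segment) develops. Compatibility: P · Σ Lᵢ/(AᵢEᵢ) = δ_free.
The series flexibility is Σ Lᵢ/(AᵢEᵢ) = 475/(1600×210×10³) + 825/(950×31×10³) = 2.943×10⁻⁵ mm/N.
So P = 2.367 / 2.943×10⁻⁵ = 80.43 kN, tensile.
σ_{concrete} = P / A = 80430 / 950 = 84.66 MPa.

σ ≈ 84.7 MPa (tensile)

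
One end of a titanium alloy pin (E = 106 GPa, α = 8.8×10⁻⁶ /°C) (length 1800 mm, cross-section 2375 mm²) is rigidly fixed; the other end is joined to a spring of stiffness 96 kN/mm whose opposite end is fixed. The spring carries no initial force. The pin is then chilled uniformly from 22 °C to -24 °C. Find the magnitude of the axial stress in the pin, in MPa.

σ ≈ 17.5 MPa (tensile)

The unrestrained thermal change is αΔT L = 8.8×10⁻⁶ × 46 × 1800 = 0.7286 mm.
Let P be the tensile force in the spring. The pin extends elastically by PL/(AE) and the spring stretches by P/k; together these equal δ_free.
So P = δ_free / [L/(AE) + 1/k] = 0.7286 / [ 1800/(2375×106×10³) + 1/(96×10³) ].
P = 0.7286 / 1.757×10⁻⁵ = 41480 N.
σ = P/A = 41480/2375 = 17.46 MPa.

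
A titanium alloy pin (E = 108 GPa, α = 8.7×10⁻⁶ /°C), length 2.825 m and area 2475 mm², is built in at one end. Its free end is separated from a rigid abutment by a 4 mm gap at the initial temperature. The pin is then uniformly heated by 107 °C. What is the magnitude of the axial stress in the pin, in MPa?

σ ≈ 0 MPa

Free thermal elongation = αΔT L = 8.7×10⁻⁶ × 107 × 2825 = 2.63 mm.
This is smaller than the 4 mm clearance, so the pin expands freely without reaching the stop — the stress is zero.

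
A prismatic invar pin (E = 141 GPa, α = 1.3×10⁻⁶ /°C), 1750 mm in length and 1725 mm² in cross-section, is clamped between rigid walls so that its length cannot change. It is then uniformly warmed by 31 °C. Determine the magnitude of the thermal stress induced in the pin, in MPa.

Because both ends are immovable the net strain is zero, and the suppressed thermal strain is αΔT = 1.3×10⁻⁶ × 31 = 40.3×10⁻⁶.
The stress required to suppress this strain is σ = Eε = 141×10³ × 40.3×10⁻⁶ = 5.682 MPa, compressive since the pin is trying to expand.

σ ≈ 5.68 MPa (compressive)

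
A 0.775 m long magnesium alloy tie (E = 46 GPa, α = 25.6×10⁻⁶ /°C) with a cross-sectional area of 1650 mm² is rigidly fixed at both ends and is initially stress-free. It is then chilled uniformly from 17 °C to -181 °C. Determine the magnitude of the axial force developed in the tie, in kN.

Full restraint means ε = 0, so the stress is σ = EαΔT = 46×10³ × 25.6×10⁻⁶ × 198 = 233.2 MPa.
Axial force P = σA = 233.2 × 1650 = 384700 N = 384.7 kN, tensile.

P ≈ 385 kN (tensile)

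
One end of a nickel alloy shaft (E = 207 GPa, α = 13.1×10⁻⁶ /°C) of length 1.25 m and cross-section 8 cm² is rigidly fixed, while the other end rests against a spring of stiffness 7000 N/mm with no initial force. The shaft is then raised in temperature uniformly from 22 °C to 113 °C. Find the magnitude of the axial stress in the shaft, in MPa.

σ ≈ 12.4 MPa (compressive)

Free thermal expansion: δ_free = αΔT L = 13.1×10⁻⁶ × 91 × 1250 = 1.49 mm.
With a force P in the spring, the elastic change of the shaft is PL/(AE) and that of the spring is P/k; compatibility requires their sum to equal δ_free.
P [ L/(AE) + 1/k ] = δ_free → P [ 1250/(800×207×10³) + 1/(7000) ] = 1.49.
P = 1.49 / 0.0001504 = 9907 N.
σ = P/A = 9907/800 = 12.38 MPa.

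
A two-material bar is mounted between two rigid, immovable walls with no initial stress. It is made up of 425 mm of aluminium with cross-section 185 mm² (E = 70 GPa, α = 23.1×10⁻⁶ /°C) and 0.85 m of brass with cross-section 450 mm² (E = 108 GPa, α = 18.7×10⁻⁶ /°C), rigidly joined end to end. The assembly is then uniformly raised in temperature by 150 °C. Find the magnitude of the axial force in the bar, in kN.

With the walls removed the bar would change length by δ_free = Σ αᵢΔT Lᵢ = 23.1×10⁻⁶×150×425 + 18.7×10⁻⁶×150×850 = 3.857 mm.
The rigid supports impose zero overall length change; the single axial force P common to all segments must satisfy P Σ Lᵢ/(AᵢEᵢ) = δ_free.
The series flexibility is Σ Lᵢ/(AᵢEᵢ) = 425/(185×70×10³) + 850/(450×108×10³) = 5.031×10⁻⁵ mm/N.
So P = 3.857 / 5.031×10⁻⁵ = 76.66 kN, compressive.

P ≈ 76.7 kN (compressive)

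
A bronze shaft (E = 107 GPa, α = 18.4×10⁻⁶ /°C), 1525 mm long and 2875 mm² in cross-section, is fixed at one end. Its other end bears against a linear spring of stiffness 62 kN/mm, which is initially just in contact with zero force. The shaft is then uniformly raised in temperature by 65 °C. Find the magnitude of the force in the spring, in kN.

P ≈ 86.5 kN

Free thermal expansion: δ_free = αΔT L = 18.4×10⁻⁶ × 65 × 1525 = 1.824 mm.
With a force P in the spring, the elastic change of the shaft is PL/(AE) and that of the spring is P/k; compatibility requires their sum to equal δ_free.
P [ L/(AE) + 1/k ] = δ_free → P [ 1525/(2875×107×10³) + 1/(62×10³) ] = 1.824.
P = 1.824 / 2.109×10⁻⁵ = 86500 N.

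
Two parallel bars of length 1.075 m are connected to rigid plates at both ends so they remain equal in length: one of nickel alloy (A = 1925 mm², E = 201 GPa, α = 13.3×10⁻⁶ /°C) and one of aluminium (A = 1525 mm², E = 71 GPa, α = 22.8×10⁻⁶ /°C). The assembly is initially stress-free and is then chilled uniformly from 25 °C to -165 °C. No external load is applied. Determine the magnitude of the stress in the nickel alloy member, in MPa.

σ ≈ 79.3 MPa (compressive)

Both members must finish at the same length. With the larger α, the aluminium tends to over-contract; the plates restrain it, putting the aluminium in tension and the nickel alloy in compression. With no external load the two internal forces are equal and opposite, magnitude P.
Setting the final lengths equal and cancelling L: (α₁ − α₂)ΔT = P/(A₁E₁) + P/(A₂E₂).
|α₁ − α₂|·ΔT = 9.5×10⁻⁶ × 190 = 0.001805.
1/(A₁E₁) + 1/(A₂E₂) = 1/(1925×201×10³) + 1/(1525×71×10³) = 1.182×10⁻⁸ N⁻¹.
P = 0.001805 / 1.182×10⁻⁸ = 152700 N = 152.7 kN.
σ_{nickel alloy} = P/A₁ = 152700/1925 = 79.33 MPa, compressive.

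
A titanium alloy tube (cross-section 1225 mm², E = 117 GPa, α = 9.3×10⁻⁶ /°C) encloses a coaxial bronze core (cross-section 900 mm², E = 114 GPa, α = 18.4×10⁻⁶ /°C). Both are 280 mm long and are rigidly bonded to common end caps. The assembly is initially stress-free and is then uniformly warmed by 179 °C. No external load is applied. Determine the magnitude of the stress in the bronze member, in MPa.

σ ≈ 108 MPa (compressive)

Equilibrium of a rigid end plate with no external load gives equal and opposite internal forces ±P in the two members. Since α_{bronze} > α_{titanium alloy}, heating drives the bronze into compression and the titanium alloy into tension.
Setting the final lengths equal and cancelling L: (α₁ − α₂)ΔT = P/(A₁E₁) + P/(A₂E₂).
|α₁ − α₂|·ΔT = 9.1×10⁻⁶ × 179 = 0.001629.
1/(A₁E₁) + 1/(A₂E₂) = 1/(1225×117×10³) + 1/(900×114×10³) = 1.672×10⁻⁸ N⁻¹.
So P = 0.001629 / 1.672×10⁻⁸ = 97.4 kN.
σ_{bronze} = P/A₂ = 97400/900 = 108.2 MPa, compressive.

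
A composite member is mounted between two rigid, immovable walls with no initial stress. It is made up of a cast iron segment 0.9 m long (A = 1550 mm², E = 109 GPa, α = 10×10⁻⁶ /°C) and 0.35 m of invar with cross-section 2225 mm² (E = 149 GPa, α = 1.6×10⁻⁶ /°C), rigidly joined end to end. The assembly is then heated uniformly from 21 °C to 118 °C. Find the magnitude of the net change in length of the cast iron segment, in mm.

|ΔL| ≈ 0.0991 mm

With the walls removed the bar would change length by δ_free = Σ αᵢΔT Lᵢ = 10×10⁻⁶×97×900 + 1.6×10⁻⁶×97×350 = 0.9273 mm.
The walls prevent any net length change, so an axial force P (same in every segment) develops. Compatibility: P · Σ Lᵢ/(AᵢEᵢ) = δ_free.
The series flexibility is Σ Lᵢ/(AᵢEᵢ) = 900/(1550×109×10³) + 350/(2225×149×10³) = 6.383×10⁻⁶ mm/N.
Hence P = δ_free / Σ(L/AE) = 0.9273/6.383×10⁻⁶ = 145.3 kN (compressive).
For the cast iron segment, free thermal change = 10×10⁻⁶×97×900 = 0.873 mm and elastic change from P = 145300×900/(1550×109×10³) = 0.7739 mm; these oppose, so the net change is 0.0991 mm (segment lengthens).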